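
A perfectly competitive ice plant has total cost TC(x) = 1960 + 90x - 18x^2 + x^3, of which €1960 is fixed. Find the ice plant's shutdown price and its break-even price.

AVC = 90 - 18x + x^2; minimized at x = 9, giving min AVC = €9. That is the shutdown price.
ATC = 1960/x + 90 - 18x + x^2. Setting dATC/dx = −1960/x^2 − 18 + 2x = 0 gives x = 14 (since 2·14^3 − 18·14^2 = 1960).
min ATC = 1960/14 + 90 − 18·14 + 14^2 = €174. That is the break-even price.
Between these two prices the firm operates at a loss; above €174 it earns a profit.

Shutdown price = €9; break-even price = €174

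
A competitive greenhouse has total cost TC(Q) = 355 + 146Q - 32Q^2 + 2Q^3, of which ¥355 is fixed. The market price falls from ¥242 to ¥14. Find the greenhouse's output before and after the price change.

AVC = 146 - 32Q + 2Q^2, minimized at Q = 8 where min AVC = ¥18. MC = 146 - 64Q + 6Q^2.
With P = ¥242 above the shutdown price, P = MC gives Q = 12.
At P = ¥14 < min AVC = ¥18, price no longer covers variable cost at any output, so the firm shuts down: Q = 0.

Output falls from 12 to 0 (the firm shuts down)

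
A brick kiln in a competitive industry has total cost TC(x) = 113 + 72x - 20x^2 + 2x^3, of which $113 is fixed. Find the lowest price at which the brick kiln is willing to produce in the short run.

$22 per unit

Short-run supply begins at min AVC. From VC = 72x - 20x^2 + 2x^3, AVC = 72 - 20x + 2x^2.
At the minimum of AVC, MC = AVC. MC = 72 - 40x + 6x^2; setting MC = AVC gives 4x^2 - 20x = 0, so x = 5. min AVC = 22.
The firm shuts down for any P below $22.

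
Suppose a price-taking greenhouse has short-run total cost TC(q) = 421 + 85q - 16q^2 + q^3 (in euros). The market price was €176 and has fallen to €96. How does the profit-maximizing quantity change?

Output falls from 13 to 11

MC = 85 - 32q + 3q^2; the shutdown threshold is min AVC = €21 (at q = 8).
At P = €176 ≥ min AVC, set P = MC on the rising branch: q = 13.
At P = €96 ≥ min AVC, set P = MC: q = 11. The firm stays open but cuts output.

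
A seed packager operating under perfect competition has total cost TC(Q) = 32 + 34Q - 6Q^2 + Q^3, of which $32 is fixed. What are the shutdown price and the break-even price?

AVC = 34 - 6Q + Q^2; minimized at Q = 3, giving min AVC = $25. That is the shutdown price.
ATC = 32/Q + 34 - 6Q + Q^2. Setting dATC/dQ = −32/Q^2 − 6 + 2Q = 0 gives Q = 4 (since 2·4^3 − 6·4^2 = 32).
min ATC = 32/4 + 34 − 6·4 + 4^2 = $34. That is the break-even price.
Between these two prices the firm operates at a loss; above $34 it earns a profit.

Shutdown price = $25; break-even price = $34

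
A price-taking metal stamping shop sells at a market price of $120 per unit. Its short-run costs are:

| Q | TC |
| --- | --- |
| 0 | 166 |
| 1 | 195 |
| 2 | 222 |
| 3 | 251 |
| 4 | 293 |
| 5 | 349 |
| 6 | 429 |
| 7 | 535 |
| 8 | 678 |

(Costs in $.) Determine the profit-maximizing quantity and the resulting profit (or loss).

Compute π = P·Q − TC at each output: Q=0: -166; Q=1: -75; Q=2: 18; Q=3: 109; Q=4: 187; Q=5: 251; Q=6: 291; Q=7: 305; Q=8: 282.
Profit is maximized at Q = 7. AVC there is 369/7 = $52.71 ≤ P, so producing beats shutting down (which would give -$166).

Q = 7; profit = $305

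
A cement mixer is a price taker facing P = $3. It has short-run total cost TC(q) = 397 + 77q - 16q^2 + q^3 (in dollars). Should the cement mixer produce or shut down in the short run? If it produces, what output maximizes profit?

Variable cost is VC = 77q - 16q^2 + q^3, so AVC = VC/q = 77 - 16q + q^2 and MC = dTC/dq = 77 - 32q + 3q^2.
AVC hits its minimum where MC = AVC, at q = 8, giving min AVC = 77 - 16·8 + 8^2 = $13.
Since P = $3 < min AVC = $13, price fails to cover variable cost at any output.
Shutting down limits the loss to fixed cost, $397.

Shut down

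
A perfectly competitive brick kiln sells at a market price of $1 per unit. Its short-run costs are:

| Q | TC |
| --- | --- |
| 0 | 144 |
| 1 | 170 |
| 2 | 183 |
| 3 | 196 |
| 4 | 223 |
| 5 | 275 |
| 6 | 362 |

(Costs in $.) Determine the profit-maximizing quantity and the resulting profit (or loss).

Q = 0 (shut down); profit = -$144

Tabulate TR − TC: Q=0: -144; Q=1: -169; Q=2: -181; Q=3: -193; Q=4: -219; Q=5: -270; Q=6: -356.
Profit is highest at Q = 0. Equivalently, the lowest AVC in the table is 52/3 ≈ $17.33 at Q = 3, and P = $1 falls below it — price never covers variable cost, so the firm shuts down and loses only its fixed cost.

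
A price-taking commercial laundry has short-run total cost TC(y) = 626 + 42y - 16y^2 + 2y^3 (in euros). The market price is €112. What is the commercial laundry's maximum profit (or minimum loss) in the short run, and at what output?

AVC = 42 - 16y + 2y^2; min AVC = €10 at y = 4. Since P = €112 ≥ min AVC, the firm produces.
With MC = 42 - 32y + 6y^2, P = MC on the upward-sloping part at y* = 7.
TR = 112·7 = 784. TC = 626 + 196 = 822. Profit = 784 − 822 = -€38.
That loss of €38 beats the €626 the firm would lose by shutting down; producing recovers €588 of fixed cost.

Profit = -€38 at y = 7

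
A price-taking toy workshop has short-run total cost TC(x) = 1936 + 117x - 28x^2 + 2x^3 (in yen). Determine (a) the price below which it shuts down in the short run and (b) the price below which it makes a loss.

Shutdown price = ¥19; break-even price = ¥227

Shutdown price = min AVC. AVC = 117 - 28x + 2x^2, with vertex at x = 7 and minimum ¥19.
ATC = 1936/x + 117 - 28x + 2x^2. Setting dATC/dx = −1936/x^2 − 28 + 4x = 0 gives x = 11 (since 4·11^3 − 28·11^2 = 1936).
min ATC = 1936/11 + 117 − 28·11 + 2·11^2 = ¥227. That is the break-even price.
For ¥19 ≤ P < ¥227 the firm produces at a loss; below ¥19 it shuts down.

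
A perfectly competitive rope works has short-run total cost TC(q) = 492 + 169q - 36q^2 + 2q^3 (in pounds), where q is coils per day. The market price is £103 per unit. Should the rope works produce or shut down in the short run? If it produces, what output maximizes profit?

From TC, MC = TC'(q) = 169 - 72q + 6q^2 and AVC = VC/q = 169 - 36q + 2q^2.
The AVC parabola has its vertex at q = 36/4 = 9, where AVC = 169 - 36·9 + 2·9^2 = £7.
Since P = £103 ≥ min AVC = £7, price covers variable cost and the firm should produce.
Solving P = MC: 66 - 72q + 6q^2 = 0 ⇒ q = 1 or 11. On the upward-sloping branch, q* = 11.
Check: AVC at q = 11 is £15 ≤ P, so revenue covers variable cost.
Profit = P·q − TC = 103·11 − 657 = £476.

Produce at q = 11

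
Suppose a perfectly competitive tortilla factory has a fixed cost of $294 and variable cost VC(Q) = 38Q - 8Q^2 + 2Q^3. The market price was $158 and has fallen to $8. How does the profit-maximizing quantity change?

MC = 38 - 16Q + 6Q^2; the shutdown threshold is min AVC = $30 (at Q = 2).
With P = $158 above the shutdown price, P = MC gives Q = 6.
At P = $8 < min AVC = $30, price no longer covers variable cost at any output, so the firm shuts down: Q = 0.

Output falls from 6 to 0 (the firm shuts down)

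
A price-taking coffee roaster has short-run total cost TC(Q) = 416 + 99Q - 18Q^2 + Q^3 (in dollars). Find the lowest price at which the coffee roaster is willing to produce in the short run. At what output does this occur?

$18 per unit, at Q = 9

The shutdown price is the minimum of AVC. VC = 99Q - 18Q^2 + Q^3, so AVC = 99 - 18Q + Q^2.
At the minimum of AVC, MC = AVC. MC = 99 - 36Q + 3Q^2; setting MC = AVC gives 2Q^2 - 18Q = 0, so Q = 9. min AVC = 18.
So the shutdown price is $18.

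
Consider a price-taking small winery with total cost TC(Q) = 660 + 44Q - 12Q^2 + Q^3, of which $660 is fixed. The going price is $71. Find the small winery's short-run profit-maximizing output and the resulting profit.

AVC = 44 - 12Q + Q^2; min AVC = $8 at Q = 6. Since P = $71 ≥ min AVC, the firm produces.
With MC = 44 - 24Q + 3Q^2, P = MC on the upward-sloping part at Q* = 9.
TR = 71·9 = 639. TC = 660 + 153 = 813. Profit = 639 − 813 = -$174.
By producing, the firm covers all variable cost plus $486 of fixed cost; shutting down would lose the full $660.

Profit = -$174 at Q = 9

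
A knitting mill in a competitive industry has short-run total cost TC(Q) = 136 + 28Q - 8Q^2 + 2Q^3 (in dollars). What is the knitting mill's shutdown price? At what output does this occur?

$20 per unit, at Q = 2

The firm shuts down when price falls below the minimum of average variable cost. AVC = VC/Q = 28 - 8Q + 2Q^2.
dAVC/dQ = -8 + 4Q = 0 gives Q = 2. min AVC = 28 - 8·2 + 2·2^2 = 20.
So the shutdown price is $20.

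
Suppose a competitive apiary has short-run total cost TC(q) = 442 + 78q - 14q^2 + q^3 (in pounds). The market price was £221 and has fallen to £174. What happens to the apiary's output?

Output falls from 13 to 12

AVC = 78 - 14q + q^2, minimized at q = 7 where min AVC = £29. MC = 78 - 28q + 3q^2.
With P = £221 above the shutdown price, P = MC gives q = 13.
At P = £174 ≥ min AVC, set P = MC: q = 12. The firm stays open but cuts output.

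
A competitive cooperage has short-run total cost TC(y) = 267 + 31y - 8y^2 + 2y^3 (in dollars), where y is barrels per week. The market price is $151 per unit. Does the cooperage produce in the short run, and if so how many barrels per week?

Strip out fixed cost: VC = 31y - 8y^2 + 2y^3. Then AVC = 31 - 8y + 2y^2 and MC = 31 - 16y + 6y^2.
AVC hits its minimum where MC = AVC, at y = 2, giving min AVC = 31 - 8·2 + 2·2^2 = $23.
P = $151 exceeds min AVC = $23, so the firm stays open.
Solving P = MC: -120 - 16y + 6y^2 = 0 ⇒ y = -10/3 or 6. On the upward-sloping branch, y* = 6.
Check: AVC at y = 6 is $55 ≤ P, so revenue covers variable cost.
Profit = P·y − TC = 151·6 − 597 = $309.

Produce at y = 6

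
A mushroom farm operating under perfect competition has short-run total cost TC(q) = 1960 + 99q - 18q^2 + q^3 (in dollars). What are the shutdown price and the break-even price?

AVC = 99 - 18q + q^2; minimized at q = 9, giving min AVC = $18. That is the shutdown price.
ATC = 1960/q + 99 - 18q + q^2. Setting dATC/dq = −1960/q^2 − 18 + 2q = 0 gives q = 14 (since 2·14^3 − 18·14^2 = 1960).
min ATC = 1960/14 + 99 − 18·14 + 14^2 = $183. That is the break-even price.
Between these two prices the firm operates at a loss; above $183 it earns a profit.

Shutdown price = $18; break-even price = $183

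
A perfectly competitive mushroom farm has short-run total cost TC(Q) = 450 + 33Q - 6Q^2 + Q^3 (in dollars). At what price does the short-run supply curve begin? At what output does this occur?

The firm shuts down when price falls below the minimum of average variable cost. AVC = VC/Q = 33 - 6Q + Q^2.
At the minimum of AVC, MC = AVC. MC = 33 - 12Q + 3Q^2; setting MC = AVC gives 2Q^2 - 6Q = 0, so Q = 3. min AVC = 24.
So the shutdown price is $24.

$24 per unit, at Q = 3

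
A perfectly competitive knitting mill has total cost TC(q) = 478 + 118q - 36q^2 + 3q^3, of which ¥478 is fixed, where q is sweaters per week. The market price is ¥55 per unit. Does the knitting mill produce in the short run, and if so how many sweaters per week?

Variable cost is VC = 118q - 36q^2 + 3q^3, so AVC = VC/q = 118 - 36q + 3q^2 and MC = dTC/dq = 118 - 72q + 9q^2.
AVC is minimized where dAVC/dq = -36 + 6q = 0, at q = 6; min AVC = 118 - 36·6 + 3·6^2 = ¥10.
Because ¥55 ≥ ¥10, revenue can cover variable cost; the firm operates.
P = MC gives 63 - 72q + 9q^2 = 0, with roots 1 and 7. Take the larger (rising MC): q* = 7.
Check: AVC at q = 7 is ¥13 ≤ P, so revenue covers variable cost.
Profit = P·q − TC = 55·7 − 569 = -¥184, a loss, but smaller than the ¥478 fixed cost the firm would lose by shutting down.

Produce at q = 7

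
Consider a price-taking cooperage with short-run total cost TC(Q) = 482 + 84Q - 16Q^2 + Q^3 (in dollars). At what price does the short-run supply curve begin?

$20 per unit

The firm shuts down when price falls below the minimum of average variable cost. AVC = VC/Q = 84 - 16Q + Q^2.
dAVC/dQ = -16 + 2Q = 0 gives Q = 8. min AVC = 84 - 16·8 + 8^2 = 20.
For P < $20 the firm produces nothing.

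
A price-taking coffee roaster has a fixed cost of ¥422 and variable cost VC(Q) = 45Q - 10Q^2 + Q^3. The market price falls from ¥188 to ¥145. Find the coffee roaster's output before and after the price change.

Output falls from 11 to 10

AVC = 45 - 10Q + Q^2, minimized at Q = 5 where min AVC = ¥20. MC = 45 - 20Q + 3Q^2.
At P = ¥188 ≥ min AVC, set P = MC on the rising branch: Q = 11.
At P = ¥145 ≥ min AVC, set P = MC: Q = 10. The firm stays open but cuts output.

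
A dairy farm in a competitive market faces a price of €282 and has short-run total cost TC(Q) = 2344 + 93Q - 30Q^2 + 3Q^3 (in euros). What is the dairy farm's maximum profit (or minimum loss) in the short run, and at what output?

AVC = 93 - 30Q + 3Q^2 has its minimum €18 at Q = 5; price €282 clears that bar, so the firm operates.
MC = 93 - 60Q + 9Q^2. Setting P = MC and taking the root on the rising branch gives Q* = 9.
TR = 282·9 = 2538. TC = 2344 + 594 = 2938. Profit = 2538 − 2938 = -€400.
By producing, the firm covers all variable cost plus €1944 of fixed cost; shutting down would lose the full €2344.

Profit = -€400 at Q = 9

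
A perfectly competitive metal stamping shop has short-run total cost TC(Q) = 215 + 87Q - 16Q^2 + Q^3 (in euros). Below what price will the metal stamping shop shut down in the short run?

The shutdown price is the minimum of AVC. VC = 87Q - 16Q^2 + Q^3, so AVC = 87 - 16Q + Q^2.
At the minimum of AVC, MC = AVC. MC = 87 - 32Q + 3Q^2; setting MC = AVC gives 2Q^2 - 16Q = 0, so Q = 8. min AVC = 23.
For P < €23 the firm produces nothing.

€23 per unit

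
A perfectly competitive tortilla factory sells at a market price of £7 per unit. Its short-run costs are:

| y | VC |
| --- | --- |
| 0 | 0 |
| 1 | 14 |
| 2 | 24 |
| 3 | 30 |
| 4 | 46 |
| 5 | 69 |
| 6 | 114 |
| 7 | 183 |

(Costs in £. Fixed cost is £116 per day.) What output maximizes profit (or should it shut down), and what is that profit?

y = 0 (shut down); profit = -£116

Profit at each row (π = 7y − TC): y=0: -116; y=1: -123; y=2: -126; y=3: -125; y=4: -134; y=5: -150; y=6: -188; y=7: -250.
Profit is highest at y = 0. Equivalently, the lowest AVC in the table is 30/3 ≈ £10 at y = 3, and P = £7 falls below it — price never covers variable cost, so the firm shuts down and loses only its fixed cost.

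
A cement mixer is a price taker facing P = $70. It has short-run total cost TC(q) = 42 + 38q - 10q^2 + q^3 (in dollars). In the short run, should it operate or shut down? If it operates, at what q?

Produce at q = 8

Strip out fixed cost: VC = 38q - 10q^2 + q^3. Then AVC = 38 - 10q + q^2 and MC = 38 - 20q + 3q^2.
The AVC parabola has its vertex at q = 10/2 = 5, where AVC = 38 - 10·5 + 5^2 = $13.
Since P = $70 ≥ min AVC = $13, price covers variable cost and the firm should produce.
Solving P = MC: -32 - 20q + 3q^2 = 0 ⇒ q = -4/3 or 8. On the upward-sloping branch, q* = 8.
Check: AVC at q = 8 is $22 ≤ P, so revenue covers variable cost.
Profit = P·q − TC = 70·8 − 218 = $342.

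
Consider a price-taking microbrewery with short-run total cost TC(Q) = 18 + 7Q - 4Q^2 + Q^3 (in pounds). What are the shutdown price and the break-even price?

Shutdown price = £3; break-even price = £10

AVC = 7 - 4Q + Q^2; minimized at Q = 2, giving min AVC = £3. That is the shutdown price.
ATC = 18/Q + 7 - 4Q + Q^2. Setting dATC/dQ = −18/Q^2 − 4 + 2Q = 0 gives Q = 3 (since 2·3^3 − 4·3^2 = 18).
min ATC = 18/3 + 7 − 4·3 + 3^2 = £10. That is the break-even price.
For £3 ≤ P < £10 the firm produces at a loss; below £3 it shuts down.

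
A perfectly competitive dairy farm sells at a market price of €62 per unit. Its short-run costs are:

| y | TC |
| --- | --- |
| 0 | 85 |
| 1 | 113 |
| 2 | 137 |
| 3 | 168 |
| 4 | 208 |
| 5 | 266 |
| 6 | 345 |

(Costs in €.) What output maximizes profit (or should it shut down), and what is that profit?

y = 5; profit = €44

Profit at each row (π = 62y − TC): y=0: -85; y=1: -51; y=2: -13; y=3: 18; y=4: 40; y=5: 44; y=6: 27.
Profit is maximized at y = 5. AVC there is 181/5 = €36.20 ≤ P, so producing beats shutting down (which would give -€85).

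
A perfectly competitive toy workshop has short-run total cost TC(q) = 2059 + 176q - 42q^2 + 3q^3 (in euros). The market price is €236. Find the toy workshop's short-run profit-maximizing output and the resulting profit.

AVC = 176 - 42q + 3q^2 has its minimum €29 at q = 7; price €236 clears that bar, so the firm operates.
With MC = 176 - 84q + 9q^2, P = MC on the upward-sloping part at q* = 10.
TR = 236·10 = 2360. TC = 2059 + 560 = 2619. Profit = 2360 − 2619 = -€259.
That loss of €259 beats the €2059 the firm would lose by shutting down; producing recovers €1800 of fixed cost.

Profit = -€259 at q = 10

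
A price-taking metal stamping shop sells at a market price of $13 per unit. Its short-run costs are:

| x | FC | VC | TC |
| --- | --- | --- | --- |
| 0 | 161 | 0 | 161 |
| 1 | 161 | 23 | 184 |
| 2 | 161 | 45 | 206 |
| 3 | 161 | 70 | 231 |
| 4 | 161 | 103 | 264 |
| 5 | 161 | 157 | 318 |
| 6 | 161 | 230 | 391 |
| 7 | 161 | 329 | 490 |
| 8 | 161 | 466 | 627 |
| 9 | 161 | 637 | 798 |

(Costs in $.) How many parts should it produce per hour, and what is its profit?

x = 0 (shut down); profit = -$161

Tabulate TR − TC: x=0: -161; x=1: -171; x=2: -180; x=3: -192; x=4: -212; x=5: -253; x=6: -313; x=7: -399; x=8: -523; x=9: -681.
Profit is highest at x = 0. Equivalently, the lowest AVC in the table is 45/2 ≈ $22.50 at x = 2, and P = $13 falls below it — price never covers variable cost, so the firm shuts down and loses only its fixed cost.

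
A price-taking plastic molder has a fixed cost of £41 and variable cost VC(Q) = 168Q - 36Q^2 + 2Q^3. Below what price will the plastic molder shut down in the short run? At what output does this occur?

£6 per unit, at Q = 9

Short-run supply begins at min AVC. From VC = 168Q - 36Q^2 + 2Q^3, AVC = 168 - 36Q + 2Q^2.
dAVC/dQ = -36 + 4Q = 0 gives Q = 9. min AVC = 168 - 36·9 + 2·9^2 = 6.
For P < £6 the firm produces nothing.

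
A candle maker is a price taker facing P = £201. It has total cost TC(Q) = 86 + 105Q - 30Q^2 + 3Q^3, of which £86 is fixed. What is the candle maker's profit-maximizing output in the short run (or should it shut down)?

Produce at Q = 8

Strip out fixed cost: VC = 105Q - 30Q^2 + 3Q^3. Then AVC = 105 - 30Q + 3Q^2 and MC = 105 - 60Q + 9Q^2.
The AVC parabola has its vertex at Q = 30/6 = 5, where AVC = 105 - 30·5 + 3·5^2 = £30.
P = £201 exceeds min AVC = £30, so the firm stays open.
Solving P = MC: -96 - 60Q + 9Q^2 = 0 ⇒ Q = -4/3 or 8. On the upward-sloping branch, Q* = 8.
Check: AVC at Q = 8 is £57 ≤ P, so revenue covers variable cost.
Profit = P·Q − TC = 201·8 − 542 = £1066.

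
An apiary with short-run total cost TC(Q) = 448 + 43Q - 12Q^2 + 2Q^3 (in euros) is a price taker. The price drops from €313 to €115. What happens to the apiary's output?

Output falls from 9 to 6

AVC = 43 - 12Q + 2Q^2, minimized at Q = 3 where min AVC = €25. MC = 43 - 24Q + 6Q^2.
With P = €313 above the shutdown price, P = MC gives Q = 9.
At P = €115 ≥ min AVC, set P = MC: Q = 6. The firm stays open but cuts output.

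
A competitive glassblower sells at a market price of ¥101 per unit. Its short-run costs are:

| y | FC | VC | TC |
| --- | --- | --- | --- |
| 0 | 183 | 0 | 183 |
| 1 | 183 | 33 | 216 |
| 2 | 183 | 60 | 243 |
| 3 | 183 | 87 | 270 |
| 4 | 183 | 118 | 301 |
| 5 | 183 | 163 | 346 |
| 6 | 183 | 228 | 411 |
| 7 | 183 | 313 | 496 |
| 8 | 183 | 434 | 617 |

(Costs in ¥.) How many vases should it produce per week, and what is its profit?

Profit at each row (π = 101y − TC): y=0: -183; y=1: -115; y=2: -41; y=3: 33; y=4: 103; y=5: 159; y=6: 195; y=7: 211; y=8: 191.
Profit is maximized at y = 7. AVC there is 313/7 = ¥44.71 ≤ P, so producing beats shutting down (which would give -¥183).

y = 7; profit = ¥211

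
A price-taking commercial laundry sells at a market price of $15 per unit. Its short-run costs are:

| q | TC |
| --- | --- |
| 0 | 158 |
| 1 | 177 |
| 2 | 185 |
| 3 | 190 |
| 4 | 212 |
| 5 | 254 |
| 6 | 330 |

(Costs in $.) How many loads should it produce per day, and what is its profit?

q = 3; profit = -$145

Profit at each row (π = 15q − TC): q=0: -158; q=1: -162; q=2: -155; q=3: -145; q=4: -152; q=5: -179; q=6: -240.
Profit is maximized at q = 3. AVC there is 32/3 = $10.67 ≤ P, so producing beats shutting down (which would give -$158).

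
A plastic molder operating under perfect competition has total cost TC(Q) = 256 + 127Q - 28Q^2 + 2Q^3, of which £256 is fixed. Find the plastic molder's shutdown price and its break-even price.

Shutdown price = £29; break-even price = £63

Shutdown price = min AVC. AVC = 127 - 28Q + 2Q^2, with vertex at Q = 7 and minimum £29.
ATC = 256/Q + 127 - 28Q + 2Q^2. Setting dATC/dQ = −256/Q^2 − 28 + 4Q = 0 gives Q = 8 (since 4·8^3 − 28·8^2 = 256).
min ATC = 256/8 + 127 − 28·8 + 2·8^2 = £63. That is the break-even price.
Between these two prices the firm operates at a loss; above £63 it earns a profit.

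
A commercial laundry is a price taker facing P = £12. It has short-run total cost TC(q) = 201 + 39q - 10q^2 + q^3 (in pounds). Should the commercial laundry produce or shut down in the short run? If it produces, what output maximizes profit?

Shut down

From TC, MC = TC'(q) = 39 - 20q + 3q^2 and AVC = VC/q = 39 - 10q + q^2.
AVC is minimized where dAVC/dq = -10 + 2q = 0, at q = 5; min AVC = 39 - 10·5 + 5^2 = £14.
With P < min AVC (£12 < £14), every unit sold adds to the loss.
Shutting down limits the loss to fixed cost, £201.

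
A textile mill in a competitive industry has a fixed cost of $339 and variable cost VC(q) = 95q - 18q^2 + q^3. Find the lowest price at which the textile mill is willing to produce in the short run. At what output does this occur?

$14 per unit, at q = 9

The firm shuts down when price falls below the minimum of average variable cost. AVC = VC/q = 95 - 18q + q^2.
dAVC/dq = -18 + 2q = 0 gives q = 9. min AVC = 95 - 18·9 + 9^2 = 14.
For P < $14 the firm produces nothing.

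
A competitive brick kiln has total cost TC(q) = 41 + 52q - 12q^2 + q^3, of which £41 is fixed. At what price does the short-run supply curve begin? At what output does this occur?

£16 per unit, at q = 6

The firm shuts down when price falls below the minimum of average variable cost. AVC = VC/q = 52 - 12q + q^2.
dAVC/dq = -12 + 2q = 0 gives q = 6. min AVC = 52 - 12·6 + 6^2 = 16.
The firm shuts down for any P below £16.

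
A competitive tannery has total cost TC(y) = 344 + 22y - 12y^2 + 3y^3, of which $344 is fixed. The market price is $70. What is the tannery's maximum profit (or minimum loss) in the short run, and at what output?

AVC = 22 - 12y + 3y^2; min AVC = $10 at y = 2. Since P = $70 ≥ min AVC, the firm produces.
With MC = 22 - 24y + 9y^2, P = MC on the upward-sloping part at y* = 4.
TR = 70·4 = 280. TC = 344 + 88 = 432. Profit = 280 − 432 = -$152.
Shutting down would mean losing the fixed cost of $344, so operating at a loss of $152 is better by $192.

Profit = -$152 at y = 4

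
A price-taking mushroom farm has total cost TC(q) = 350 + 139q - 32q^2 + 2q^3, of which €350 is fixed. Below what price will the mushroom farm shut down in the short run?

€11 per unit

The firm shuts down when price falls below the minimum of average variable cost. AVC = VC/q = 139 - 32q + 2q^2.
dAVC/dq = -32 + 4q = 0 gives q = 8. min AVC = 139 - 32·8 + 2·8^2 = 11.
So the shutdown price is €11.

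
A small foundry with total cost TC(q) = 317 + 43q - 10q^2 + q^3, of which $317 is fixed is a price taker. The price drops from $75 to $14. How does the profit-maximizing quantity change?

AVC = 43 - 10q + q^2, minimized at q = 5 where min AVC = $18. MC = 43 - 20q + 3q^2.
At P = $75 ≥ min AVC, set P = MC on the rising branch: q = 8.
At P = $14 < min AVC = $18, price no longer covers variable cost at any output, so the firm shuts down: q = 0.

Output falls from 8 to 0 (the firm shuts down)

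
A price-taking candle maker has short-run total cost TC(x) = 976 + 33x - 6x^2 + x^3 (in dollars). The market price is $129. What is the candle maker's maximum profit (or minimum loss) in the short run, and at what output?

AVC = 33 - 6x + x^2 has its minimum $24 at x = 3; price $129 clears that bar, so the firm operates.
With MC = 33 - 12x + 3x^2, P = MC on the upward-sloping part at x* = 8.
TR = 129·8 = 1032. TC = 976 + 392 = 1368. Profit = 1032 − 1368 = -$336.
Shutting down would mean losing the fixed cost of $976, so operating at a loss of $336 is better by $640.

Profit = -$336 at x = 8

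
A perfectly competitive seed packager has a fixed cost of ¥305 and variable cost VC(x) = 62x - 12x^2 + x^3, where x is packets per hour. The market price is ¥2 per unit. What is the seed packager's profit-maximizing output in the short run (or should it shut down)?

Shut down

Strip out fixed cost: VC = 62x - 12x^2 + x^3. Then AVC = 62 - 12x + x^2 and MC = 62 - 24x + 3x^2.
AVC is minimized where dAVC/dx = -12 + 2x = 0, at x = 6; min AVC = 62 - 12·6 + 6^2 = ¥26.
Since P = ¥2 < min AVC = ¥26, price fails to cover variable cost at any output.
Best response: produce nothing and absorb the ¥305 fixed cost.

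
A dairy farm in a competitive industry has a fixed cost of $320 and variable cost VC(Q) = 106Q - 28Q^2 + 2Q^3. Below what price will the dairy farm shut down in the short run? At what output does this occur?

The firm shuts down when price falls below the minimum of average variable cost. AVC = VC/Q = 106 - 28Q + 2Q^2.
At the minimum of AVC, MC = AVC. MC = 106 - 56Q + 6Q^2; setting MC = AVC gives 4Q^2 - 28Q = 0, so Q = 7. min AVC = 8.
So the shutdown price is $8.

$8 per unit, at Q = 7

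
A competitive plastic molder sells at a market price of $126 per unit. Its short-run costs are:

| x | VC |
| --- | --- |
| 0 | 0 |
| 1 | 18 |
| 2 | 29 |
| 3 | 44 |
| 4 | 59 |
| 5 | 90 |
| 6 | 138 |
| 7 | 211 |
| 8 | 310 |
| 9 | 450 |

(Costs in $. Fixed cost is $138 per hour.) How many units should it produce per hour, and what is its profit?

Tabulate TR − TC: x=0: -138; x=1: -30; x=2: 85; x=3: 196; x=4: 307; x=5: 402; x=6: 480; x=7: 533; x=8: 560; x=9: 546.
Profit is maximized at x = 8. AVC there is 310/8 = $38.75 ≤ P, so producing beats shutting down (which would give -$138).

x = 8; profit = $560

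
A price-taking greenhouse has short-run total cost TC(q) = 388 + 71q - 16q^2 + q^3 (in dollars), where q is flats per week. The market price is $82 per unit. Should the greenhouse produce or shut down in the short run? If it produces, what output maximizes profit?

Strip out fixed cost: VC = 71q - 16q^2 + q^3. Then AVC = 71 - 16q + q^2 and MC = 71 - 32q + 3q^2.
AVC is minimized where dAVC/dq = -16 + 2q = 0, at q = 8; min AVC = 71 - 16·8 + 8^2 = $7.
P = $82 exceeds min AVC = $7, so the firm stays open.
Solving P = MC: -11 - 32q + 3q^2 = 0 ⇒ q = -1/3 or 11. On the upward-sloping branch, q* = 11.
Check: AVC at q = 11 is $16 ≤ P, so revenue covers variable cost.
Profit = P·q − TC = 82·11 − 564 = $338.

Produce at q = 11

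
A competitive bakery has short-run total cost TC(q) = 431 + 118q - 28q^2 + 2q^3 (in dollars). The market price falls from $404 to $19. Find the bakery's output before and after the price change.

AVC = 118 - 28q + 2q^2, minimized at q = 7 where min AVC = $20. MC = 118 - 56q + 6q^2.
At P = $404 ≥ min AVC, set P = MC on the rising branch: q = 13.
At P = $19 < min AVC = $20, price no longer covers variable cost at any output, so the firm shuts down: q = 0.

Output falls from 13 to 0 (the firm shuts down)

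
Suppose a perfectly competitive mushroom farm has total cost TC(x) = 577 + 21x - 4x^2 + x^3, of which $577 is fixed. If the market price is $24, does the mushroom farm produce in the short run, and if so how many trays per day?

Produce at x = 3

Variable cost is VC = 21x - 4x^2 + x^3, so AVC = VC/x = 21 - 4x + x^2 and MC = dTC/dx = 21 - 8x + 3x^2.
AVC hits its minimum where MC = AVC, at x = 2, giving min AVC = 21 - 4·2 + 2^2 = $17.
Because $24 ≥ $17, revenue can cover variable cost; the firm operates.
Set P = MC: 24 = 21 - 8x + 3x^2 → -3 - 8x + 3x^2 = 0. The roots are x = -1/3 and x = 3; the profit-maximizing output is on the rising part of MC, so x* = 3.
Check: AVC at x = 3 is $18 ≤ P, so revenue covers variable cost.
Profit = P·x − TC = 24·3 − 631 = -$559, a loss, but smaller than the $577 fixed cost the firm would lose by shutting down.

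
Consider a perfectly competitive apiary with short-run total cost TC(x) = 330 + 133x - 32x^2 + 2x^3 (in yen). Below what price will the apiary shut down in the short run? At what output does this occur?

¥5 per unit, at x = 8

The shutdown price is the minimum of AVC. VC = 133x - 32x^2 + 2x^3, so AVC = 133 - 32x + 2x^2.
At the minimum of AVC, MC = AVC. MC = 133 - 64x + 6x^2; setting MC = AVC gives 4x^2 - 32x = 0, so x = 8. min AVC = 5.
So the shutdown price is ¥5.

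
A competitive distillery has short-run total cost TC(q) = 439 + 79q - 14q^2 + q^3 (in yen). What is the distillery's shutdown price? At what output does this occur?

The shutdown price is the minimum of AVC. VC = 79q - 14q^2 + q^3, so AVC = 79 - 14q + q^2.
dAVC/dq = -14 + 2q = 0 gives q = 7. min AVC = 79 - 14·7 + 7^2 = 30.
The firm shuts down for any P below ¥30.

¥30 per unit, at q = 7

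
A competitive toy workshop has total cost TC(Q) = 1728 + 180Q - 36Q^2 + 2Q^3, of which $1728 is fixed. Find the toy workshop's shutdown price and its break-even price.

Shutdown price = $18; break-even price = $180

AVC = 180 - 36Q + 2Q^2; minimized at Q = 9, giving min AVC = $18. That is the shutdown price.
ATC = 1728/Q + 180 - 36Q + 2Q^2. Setting dATC/dQ = −1728/Q^2 − 36 + 4Q = 0 gives Q = 12 (since 4·12^3 − 36·12^2 = 1728).
min ATC = 1728/12 + 180 − 36·12 + 2·12^2 = $180. That is the break-even price.
Between these two prices the firm operates at a loss; above $180 it earns a profit.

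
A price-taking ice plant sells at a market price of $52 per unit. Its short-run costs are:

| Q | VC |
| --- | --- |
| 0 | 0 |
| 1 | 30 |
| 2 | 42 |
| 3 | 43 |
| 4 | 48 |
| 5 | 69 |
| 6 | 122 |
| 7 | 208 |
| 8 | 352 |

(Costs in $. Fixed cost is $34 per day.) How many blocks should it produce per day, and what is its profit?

Q = 5; profit = $157

Compute π = P·Q − TC at each output: Q=0: -34; Q=1: -12; Q=2: 28; Q=3: 79; Q=4: 126; Q=5: 157; Q=6: 156; Q=7: 122; Q=8: 30.
Profit is maximized at Q = 5. AVC there is 69/5 = $13.80 ≤ P, so producing beats shutting down (which would give -$34).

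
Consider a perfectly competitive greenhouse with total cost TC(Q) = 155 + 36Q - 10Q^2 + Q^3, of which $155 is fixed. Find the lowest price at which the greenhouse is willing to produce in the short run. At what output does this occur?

The shutdown price is the minimum of AVC. VC = 36Q - 10Q^2 + Q^3, so AVC = 36 - 10Q + Q^2.
At the minimum of AVC, MC = AVC. MC = 36 - 20Q + 3Q^2; setting MC = AVC gives 2Q^2 - 10Q = 0, so Q = 5. min AVC = 11.
So the shutdown price is $11.

$11 per unit, at Q = 5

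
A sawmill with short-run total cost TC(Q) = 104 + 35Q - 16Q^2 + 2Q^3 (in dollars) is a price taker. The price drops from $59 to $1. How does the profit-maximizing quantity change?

Output falls from 6 to 0 (the firm shuts down)

MC = 35 - 32Q + 6Q^2; the shutdown threshold is min AVC = $3 (at Q = 4).
With P = $59 above the shutdown price, P = MC gives Q = 6.
At P = $1 < min AVC = $3, price no longer covers variable cost at any output, so the firm shuts down: Q = 0.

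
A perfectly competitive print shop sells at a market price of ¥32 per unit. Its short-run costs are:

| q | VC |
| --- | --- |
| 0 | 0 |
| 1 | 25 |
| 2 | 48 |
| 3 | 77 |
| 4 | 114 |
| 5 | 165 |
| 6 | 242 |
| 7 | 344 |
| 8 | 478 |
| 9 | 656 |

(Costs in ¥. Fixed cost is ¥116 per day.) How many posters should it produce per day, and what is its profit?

Compute π = P·q − TC at each output: q=0: -116; q=1: -109; q=2: -100; q=3: -97; q=4: -102; q=5: -121; q=6: -166; q=7: -236; q=8: -338; q=9: -484.
Profit is maximized at q = 3. AVC there is 77/3 = ¥25.67 ≤ P, so producing beats shutting down (which would give -¥116).

q = 3; profit = -¥97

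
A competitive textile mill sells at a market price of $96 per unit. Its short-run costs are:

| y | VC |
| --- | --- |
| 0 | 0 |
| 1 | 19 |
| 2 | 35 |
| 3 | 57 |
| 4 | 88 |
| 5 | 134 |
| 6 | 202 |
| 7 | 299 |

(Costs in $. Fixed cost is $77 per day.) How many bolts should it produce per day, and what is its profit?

Tabulate TR − TC: y=0: -77; y=1: 0; y=2: 80; y=3: 154; y=4: 219; y=5: 269; y=6: 297; y=7: 296.
Profit is maximized at y = 6. AVC there is 202/6 = $33.67 ≤ P, so producing beats shutting down (which would give -$77).

y = 6; profit = $297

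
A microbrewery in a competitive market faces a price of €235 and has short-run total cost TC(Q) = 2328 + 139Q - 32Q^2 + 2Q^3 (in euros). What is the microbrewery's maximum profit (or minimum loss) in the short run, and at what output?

AVC = 139 - 32Q + 2Q^2; min AVC = €11 at Q = 8. Since P = €235 ≥ min AVC, the firm produces.
MC = 139 - 64Q + 6Q^2. Setting P = MC and taking the root on the rising branch gives Q* = 12.
TR = 235·12 = 2820. TC = 2328 + 516 = 2844. Profit = 2820 − 2844 = -€24.
Shutting down would mean losing the fixed cost of €2328, so operating at a loss of €24 is better by €2304.

Profit = -€24 at Q = 12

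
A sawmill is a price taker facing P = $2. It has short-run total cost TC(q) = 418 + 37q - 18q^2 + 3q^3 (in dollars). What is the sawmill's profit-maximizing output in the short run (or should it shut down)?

Shut down

Strip out fixed cost: VC = 37q - 18q^2 + 3q^3. Then AVC = 37 - 18q + 3q^2 and MC = 37 - 36q + 9q^2.
The AVC parabola has its vertex at q = 18/6 = 3, where AVC = 37 - 18·3 + 3·3^2 = $10.
Since P = $2 < min AVC = $10, price fails to cover variable cost at any output.
The firm minimizes its loss by shutting down and losing only its fixed cost of $418.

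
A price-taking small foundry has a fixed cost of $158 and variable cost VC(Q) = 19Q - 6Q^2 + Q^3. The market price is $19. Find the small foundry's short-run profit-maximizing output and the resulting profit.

Profit = -$126 at Q = 4

AVC = 19 - 6Q + Q^2 has its minimum $10 at Q = 3; price $19 clears that bar, so the firm operates.
With MC = 19 - 12Q + 3Q^2, P = MC on the upward-sloping part at Q* = 4.
TR = 19·4 = 76. TC = 158 + 44 = 202. Profit = 76 − 202 = -$126.
By producing, the firm covers all variable cost plus $32 of fixed cost; shutting down would lose the full $158.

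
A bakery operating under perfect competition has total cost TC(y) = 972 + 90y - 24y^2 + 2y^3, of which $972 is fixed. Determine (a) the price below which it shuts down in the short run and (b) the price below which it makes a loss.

Shutdown price = $18; break-even price = $144

Shutdown price = min AVC. AVC = 90 - 24y + 2y^2, with vertex at y = 6 and minimum $18.
ATC = 972/y + 90 - 24y + 2y^2. Setting dATC/dy = −972/y^2 − 24 + 4y = 0 gives y = 9 (since 4·9^3 − 24·9^2 = 972).
min ATC = 972/9 + 90 − 24·9 + 2·9^2 = $144. That is the break-even price.
For $18 ≤ P < $144 the firm produces at a loss; below $18 it shuts down.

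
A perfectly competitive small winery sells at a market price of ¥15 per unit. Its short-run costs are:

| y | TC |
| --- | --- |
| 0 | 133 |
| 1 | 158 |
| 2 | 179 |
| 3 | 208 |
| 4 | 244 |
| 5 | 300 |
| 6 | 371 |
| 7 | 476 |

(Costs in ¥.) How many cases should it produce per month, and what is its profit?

y = 0 (shut down); profit = -¥133

Profit at each row (π = 15y − TC): y=0: -133; y=1: -143; y=2: -149; y=3: -163; y=4: -184; y=5: -225; y=6: -281; y=7: -371.
Profit is highest at y = 0. Equivalently, the lowest AVC in the table is 46/2 ≈ ¥23 at y = 2, and P = ¥15 falls below it — price never covers variable cost, so the firm shuts down and loses only its fixed cost.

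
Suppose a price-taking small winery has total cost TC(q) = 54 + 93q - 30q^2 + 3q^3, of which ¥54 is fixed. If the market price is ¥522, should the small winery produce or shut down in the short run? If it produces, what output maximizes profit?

Produce at q = 11

Variable cost is VC = 93q - 30q^2 + 3q^3, so AVC = VC/q = 93 - 30q + 3q^2 and MC = dTC/dq = 93 - 60q + 9q^2.
AVC hits its minimum where MC = AVC, at q = 5, giving min AVC = 93 - 30·5 + 3·5^2 = ¥18.
Since P = ¥522 ≥ min AVC = ¥18, price covers variable cost and the firm should produce.
Solving P = MC: -429 - 60q + 9q^2 = 0 ⇒ q = -13/3 or 11. On the upward-sloping branch, q* = 11.
Check: AVC at q = 11 is ¥126 ≤ P, so revenue covers variable cost.
Profit = P·q − TC = 522·11 − 1440 = ¥4302.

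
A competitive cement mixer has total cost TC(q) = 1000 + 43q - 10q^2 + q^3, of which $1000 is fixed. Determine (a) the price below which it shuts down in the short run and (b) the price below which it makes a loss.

AVC = 43 - 10q + q^2; minimized at q = 5, giving min AVC = $18. That is the shutdown price.
ATC = 1000/q + 43 - 10q + q^2. Setting dATC/dq = −1000/q^2 − 10 + 2q = 0 gives q = 10 (since 2·10^3 − 10·10^2 = 1000).
min ATC = 1000/10 + 43 − 10·10 + 10^2 = $143. That is the break-even price.
For $18 ≤ P < $143 the firm produces at a loss; below $18 it shuts down.

Shutdown price = $18; break-even price = $143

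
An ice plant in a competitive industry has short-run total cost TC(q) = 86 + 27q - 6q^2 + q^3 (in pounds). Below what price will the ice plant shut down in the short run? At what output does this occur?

The firm shuts down when price falls below the minimum of average variable cost. AVC = VC/q = 27 - 6q + q^2.
dAVC/dq = -6 + 2q = 0 gives q = 3. min AVC = 27 - 6·3 + 3^2 = 18.
The firm shuts down for any P below £18.

£18 per unit, at q = 3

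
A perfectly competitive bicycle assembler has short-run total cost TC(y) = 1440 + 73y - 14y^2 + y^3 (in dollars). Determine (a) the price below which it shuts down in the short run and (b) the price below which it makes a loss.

Shutdown price = min AVC. AVC = 73 - 14y + y^2, with vertex at y = 7 and minimum $24.
ATC = 1440/y + 73 - 14y + y^2. Setting dATC/dy = −1440/y^2 − 14 + 2y = 0 gives y = 12 (since 2·12^3 − 14·12^2 = 1440).
min ATC = 1440/12 + 73 − 14·12 + 12^2 = $169. That is the break-even price.
For $24 ≤ P < $169 the firm produces at a loss; below $24 it shuts down.

Shutdown price = $24; break-even price = $169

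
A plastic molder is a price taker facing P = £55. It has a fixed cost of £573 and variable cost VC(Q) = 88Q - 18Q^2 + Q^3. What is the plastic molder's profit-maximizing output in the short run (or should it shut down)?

Strip out fixed cost: VC = 88Q - 18Q^2 + Q^3. Then AVC = 88 - 18Q + Q^2 and MC = 88 - 36Q + 3Q^2.
AVC is minimized where dAVC/dQ = -18 + 2Q = 0, at Q = 9; min AVC = 88 - 18·9 + 9^2 = £7.
Since P = £55 ≥ min AVC = £7, price covers variable cost and the firm should produce.
Set P = MC: 55 = 88 - 36Q + 3Q^2 → 33 - 36Q + 3Q^2 = 0. The roots are Q = 1 and Q = 11; the profit-maximizing output is on the rising part of MC, so Q* = 11.
Check: AVC at Q = 11 is £11 ≤ P, so revenue covers variable cost.
Profit = P·Q − TC = 55·11 − 694 = -£89, a loss, but smaller than the £573 fixed cost the firm would lose by shutting down.

Produce at Q = 11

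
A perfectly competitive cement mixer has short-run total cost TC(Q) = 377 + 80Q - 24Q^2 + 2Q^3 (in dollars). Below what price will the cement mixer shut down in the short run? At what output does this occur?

The shutdown price is the minimum of AVC. VC = 80Q - 24Q^2 + 2Q^3, so AVC = 80 - 24Q + 2Q^2.
At the minimum of AVC, MC = AVC. MC = 80 - 48Q + 6Q^2; setting MC = AVC gives 4Q^2 - 24Q = 0, so Q = 6. min AVC = 8.
The firm shuts down for any P below $8.

$8 per unit, at Q = 6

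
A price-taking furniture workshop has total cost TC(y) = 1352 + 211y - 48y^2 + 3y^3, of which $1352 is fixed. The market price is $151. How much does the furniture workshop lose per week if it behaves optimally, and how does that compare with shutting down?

Profit = -$152 at y = 10

AVC = 211 - 48y + 3y^2 has its minimum $19 at y = 8; price $151 clears that bar, so the firm operates.
MC = 211 - 96y + 9y^2. Setting P = MC and taking the root on the rising branch gives y* = 10.
TR = 151·10 = 1510. TC = 1352 + 310 = 1662. Profit = 1510 − 1662 = -$152.
That loss of $152 beats the $1352 the firm would lose by shutting down; producing recovers $1200 of fixed cost.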